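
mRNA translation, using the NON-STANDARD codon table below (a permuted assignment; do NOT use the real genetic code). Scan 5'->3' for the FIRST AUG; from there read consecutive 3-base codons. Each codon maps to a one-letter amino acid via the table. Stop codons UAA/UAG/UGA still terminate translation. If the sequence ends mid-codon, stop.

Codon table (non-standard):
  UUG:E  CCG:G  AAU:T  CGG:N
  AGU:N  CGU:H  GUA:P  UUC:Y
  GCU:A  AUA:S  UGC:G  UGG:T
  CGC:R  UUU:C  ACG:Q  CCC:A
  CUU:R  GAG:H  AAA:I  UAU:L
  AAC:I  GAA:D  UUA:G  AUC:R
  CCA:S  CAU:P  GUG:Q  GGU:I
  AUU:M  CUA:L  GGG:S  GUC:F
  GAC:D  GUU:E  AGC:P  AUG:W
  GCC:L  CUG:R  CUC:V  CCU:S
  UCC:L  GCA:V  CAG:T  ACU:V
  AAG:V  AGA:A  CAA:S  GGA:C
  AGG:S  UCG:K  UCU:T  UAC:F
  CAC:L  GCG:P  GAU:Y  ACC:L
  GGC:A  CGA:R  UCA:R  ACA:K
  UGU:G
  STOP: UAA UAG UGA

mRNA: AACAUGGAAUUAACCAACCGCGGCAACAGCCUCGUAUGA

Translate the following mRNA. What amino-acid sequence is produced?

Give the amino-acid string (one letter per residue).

Answer: WDGLIRAIPVP

Derivation:
start AUG at pos 3
pos 3: AUG -> W; peptide=W
pos 6: GAA -> D; peptide=WD
pos 9: UUA -> G; peptide=WDG
pos 12: ACC -> L; peptide=WDGL
pos 15: AAC -> I; peptide=WDGLI
pos 18: CGC -> R; peptide=WDGLIR
pos 21: GGC -> A; peptide=WDGLIRA
pos 24: AAC -> I; peptide=WDGLIRAI
pos 27: AGC -> P; peptide=WDGLIRAIP
pos 30: CUC -> V; peptide=WDGLIRAIPV
pos 33: GUA -> P; peptide=WDGLIRAIPVP
pos 36: UGA -> STOP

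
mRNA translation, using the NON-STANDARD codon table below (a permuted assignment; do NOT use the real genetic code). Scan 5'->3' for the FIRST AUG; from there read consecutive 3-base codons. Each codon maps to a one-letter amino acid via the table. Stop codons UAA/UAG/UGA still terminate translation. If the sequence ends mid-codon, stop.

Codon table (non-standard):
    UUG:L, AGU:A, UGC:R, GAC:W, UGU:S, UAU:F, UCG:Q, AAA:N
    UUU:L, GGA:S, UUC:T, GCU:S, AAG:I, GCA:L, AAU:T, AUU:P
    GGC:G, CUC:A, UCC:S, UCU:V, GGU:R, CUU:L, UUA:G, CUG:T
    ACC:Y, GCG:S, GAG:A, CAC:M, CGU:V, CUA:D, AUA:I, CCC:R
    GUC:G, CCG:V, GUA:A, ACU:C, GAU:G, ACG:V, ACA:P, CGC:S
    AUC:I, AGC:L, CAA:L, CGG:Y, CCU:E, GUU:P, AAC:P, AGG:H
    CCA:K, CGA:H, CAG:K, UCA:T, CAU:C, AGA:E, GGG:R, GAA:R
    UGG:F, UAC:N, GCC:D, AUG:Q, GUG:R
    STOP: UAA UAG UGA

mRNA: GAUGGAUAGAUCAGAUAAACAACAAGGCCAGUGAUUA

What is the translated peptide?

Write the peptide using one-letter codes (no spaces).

Answer: QGETGNLLGK

Derivation:
start AUG at pos 1
pos 1: AUG -> Q; peptide=Q
pos 4: GAU -> G; peptide=QG
pos 7: AGA -> E; peptide=QGE
pos 10: UCA -> T; peptide=QGET
pos 13: GAU -> G; peptide=QGETG
pos 16: AAA -> N; peptide=QGETGN
pos 19: CAA -> L; peptide=QGETGNL
pos 22: CAA -> L; peptide=QGETGNLL
pos 25: GGC -> G; peptide=QGETGNLLG
pos 28: CAG -> K; peptide=QGETGNLLGK
pos 31: UGA -> STOP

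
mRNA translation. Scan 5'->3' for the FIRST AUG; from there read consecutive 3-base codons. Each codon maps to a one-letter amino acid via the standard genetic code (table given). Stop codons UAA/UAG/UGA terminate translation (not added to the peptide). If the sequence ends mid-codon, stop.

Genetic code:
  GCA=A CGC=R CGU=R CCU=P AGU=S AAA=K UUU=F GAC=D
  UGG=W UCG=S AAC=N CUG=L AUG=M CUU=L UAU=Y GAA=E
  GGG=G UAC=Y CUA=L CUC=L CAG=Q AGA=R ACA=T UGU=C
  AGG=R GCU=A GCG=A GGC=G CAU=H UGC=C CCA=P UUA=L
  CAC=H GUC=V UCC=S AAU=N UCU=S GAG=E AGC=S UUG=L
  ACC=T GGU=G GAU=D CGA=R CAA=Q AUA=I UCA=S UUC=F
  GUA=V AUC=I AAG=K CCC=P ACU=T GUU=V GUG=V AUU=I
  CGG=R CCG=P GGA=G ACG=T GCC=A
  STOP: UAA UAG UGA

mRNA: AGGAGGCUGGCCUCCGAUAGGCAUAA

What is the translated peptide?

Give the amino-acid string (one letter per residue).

no AUG start codon found

Answer: (empty: no AUG start codon)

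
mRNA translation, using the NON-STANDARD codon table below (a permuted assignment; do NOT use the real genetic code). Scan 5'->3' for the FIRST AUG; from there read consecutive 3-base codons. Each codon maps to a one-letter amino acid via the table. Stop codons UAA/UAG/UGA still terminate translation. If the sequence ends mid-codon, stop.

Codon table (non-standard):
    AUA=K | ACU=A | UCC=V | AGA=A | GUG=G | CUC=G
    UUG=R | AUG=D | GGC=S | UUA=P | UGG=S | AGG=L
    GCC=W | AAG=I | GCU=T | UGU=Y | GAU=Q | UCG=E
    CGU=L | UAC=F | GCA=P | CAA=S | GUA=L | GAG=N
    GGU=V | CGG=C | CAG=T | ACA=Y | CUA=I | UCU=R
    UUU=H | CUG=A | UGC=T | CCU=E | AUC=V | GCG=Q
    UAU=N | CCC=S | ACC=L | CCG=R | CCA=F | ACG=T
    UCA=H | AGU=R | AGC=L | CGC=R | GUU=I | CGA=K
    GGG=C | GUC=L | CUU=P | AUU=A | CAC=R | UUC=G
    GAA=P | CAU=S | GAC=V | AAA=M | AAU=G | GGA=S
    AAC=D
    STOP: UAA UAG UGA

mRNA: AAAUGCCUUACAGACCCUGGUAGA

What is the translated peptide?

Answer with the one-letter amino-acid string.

start AUG at pos 2
pos 2: AUG -> D; peptide=D
pos 5: CCU -> E; peptide=DE
pos 8: UAC -> F; peptide=DEF
pos 11: AGA -> A; peptide=DEFA
pos 14: CCC -> S; peptide=DEFAS
pos 17: UGG -> S; peptide=DEFASS
pos 20: UAG -> STOP

Answer: DEFASS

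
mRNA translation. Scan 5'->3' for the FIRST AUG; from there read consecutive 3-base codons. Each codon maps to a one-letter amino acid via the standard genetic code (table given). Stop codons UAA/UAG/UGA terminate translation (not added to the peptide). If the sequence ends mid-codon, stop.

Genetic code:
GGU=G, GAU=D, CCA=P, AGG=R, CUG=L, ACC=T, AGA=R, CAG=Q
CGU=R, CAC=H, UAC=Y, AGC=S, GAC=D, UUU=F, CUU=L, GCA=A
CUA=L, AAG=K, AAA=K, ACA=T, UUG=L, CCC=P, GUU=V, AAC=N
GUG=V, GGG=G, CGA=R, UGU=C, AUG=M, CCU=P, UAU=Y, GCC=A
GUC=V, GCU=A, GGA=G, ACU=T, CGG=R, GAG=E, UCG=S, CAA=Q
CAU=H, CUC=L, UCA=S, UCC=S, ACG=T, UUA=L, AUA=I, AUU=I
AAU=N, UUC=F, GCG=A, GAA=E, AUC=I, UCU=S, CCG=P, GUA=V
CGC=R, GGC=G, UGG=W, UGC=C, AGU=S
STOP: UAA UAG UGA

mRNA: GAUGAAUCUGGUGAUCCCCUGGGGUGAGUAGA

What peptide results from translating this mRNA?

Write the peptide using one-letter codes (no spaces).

Answer: MNLVIPWGE

Derivation:
start AUG at pos 1
pos 1: AUG -> M; peptide=M
pos 4: AAU -> N; peptide=MN
pos 7: CUG -> L; peptide=MNL
pos 10: GUG -> V; peptide=MNLV
pos 13: AUC -> I; peptide=MNLVI
pos 16: CCC -> P; peptide=MNLVIP
pos 19: UGG -> W; peptide=MNLVIPW
pos 22: GGU -> G; peptide=MNLVIPWG
pos 25: GAG -> E; peptide=MNLVIPWGE
pos 28: UAG -> STOP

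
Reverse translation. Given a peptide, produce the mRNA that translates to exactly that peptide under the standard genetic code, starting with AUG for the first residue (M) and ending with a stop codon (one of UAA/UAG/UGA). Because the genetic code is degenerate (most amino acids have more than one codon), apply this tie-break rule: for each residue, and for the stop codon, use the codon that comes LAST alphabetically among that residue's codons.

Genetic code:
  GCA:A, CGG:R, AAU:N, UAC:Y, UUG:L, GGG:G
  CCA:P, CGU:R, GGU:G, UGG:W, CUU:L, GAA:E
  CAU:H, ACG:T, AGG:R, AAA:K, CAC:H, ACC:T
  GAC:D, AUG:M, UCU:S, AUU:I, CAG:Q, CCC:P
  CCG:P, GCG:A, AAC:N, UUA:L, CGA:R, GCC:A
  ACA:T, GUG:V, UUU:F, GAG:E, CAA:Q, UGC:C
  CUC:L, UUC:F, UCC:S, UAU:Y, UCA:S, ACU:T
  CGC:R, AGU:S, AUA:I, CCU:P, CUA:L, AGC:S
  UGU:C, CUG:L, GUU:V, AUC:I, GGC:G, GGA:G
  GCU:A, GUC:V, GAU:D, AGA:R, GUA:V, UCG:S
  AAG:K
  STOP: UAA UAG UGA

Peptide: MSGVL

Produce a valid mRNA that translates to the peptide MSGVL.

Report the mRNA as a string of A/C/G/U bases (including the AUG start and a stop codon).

residue 1: M -> AUG (start codon)
residue 2: S codons sorted = AGC,AGU,UCA,UCC,UCG,UCU -> pick last = UCU
residue 3: G codons sorted = GGA,GGC,GGG,GGU -> pick last = GGU
residue 4: V codons sorted = GUA,GUC,GUG,GUU -> pick last = GUU
residue 5: L codons sorted = CUA,CUC,CUG,CUU,UUA,UUG -> pick last = UUG
terminator: stop codons sorted = UAA,UAG,UGA -> pick last = UGA

Answer: mRNA: AUGUCUGGUGUUUUGUGA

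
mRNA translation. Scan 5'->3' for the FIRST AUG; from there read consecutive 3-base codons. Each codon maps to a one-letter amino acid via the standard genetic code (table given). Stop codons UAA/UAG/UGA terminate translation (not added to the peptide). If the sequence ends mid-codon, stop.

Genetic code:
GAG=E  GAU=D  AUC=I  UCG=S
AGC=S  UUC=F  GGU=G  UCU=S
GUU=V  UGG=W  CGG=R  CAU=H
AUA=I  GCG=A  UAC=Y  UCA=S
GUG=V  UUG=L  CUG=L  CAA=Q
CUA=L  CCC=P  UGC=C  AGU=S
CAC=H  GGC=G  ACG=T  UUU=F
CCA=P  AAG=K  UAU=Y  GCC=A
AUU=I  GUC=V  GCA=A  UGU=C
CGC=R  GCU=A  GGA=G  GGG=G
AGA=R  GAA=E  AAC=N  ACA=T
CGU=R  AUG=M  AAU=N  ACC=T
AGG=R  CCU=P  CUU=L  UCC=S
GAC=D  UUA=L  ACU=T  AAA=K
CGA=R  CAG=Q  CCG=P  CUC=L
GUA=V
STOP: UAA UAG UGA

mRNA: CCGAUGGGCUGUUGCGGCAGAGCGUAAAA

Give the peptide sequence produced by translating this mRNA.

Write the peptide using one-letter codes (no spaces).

Answer: MGCCGRA

Derivation:
start AUG at pos 3
pos 3: AUG -> M; peptide=M
pos 6: GGC -> G; peptide=MG
pos 9: UGU -> C; peptide=MGC
pos 12: UGC -> C; peptide=MGCC
pos 15: GGC -> G; peptide=MGCCG
pos 18: AGA -> R; peptide=MGCCGR
pos 21: GCG -> A; peptide=MGCCGRA
pos 24: UAA -> STOP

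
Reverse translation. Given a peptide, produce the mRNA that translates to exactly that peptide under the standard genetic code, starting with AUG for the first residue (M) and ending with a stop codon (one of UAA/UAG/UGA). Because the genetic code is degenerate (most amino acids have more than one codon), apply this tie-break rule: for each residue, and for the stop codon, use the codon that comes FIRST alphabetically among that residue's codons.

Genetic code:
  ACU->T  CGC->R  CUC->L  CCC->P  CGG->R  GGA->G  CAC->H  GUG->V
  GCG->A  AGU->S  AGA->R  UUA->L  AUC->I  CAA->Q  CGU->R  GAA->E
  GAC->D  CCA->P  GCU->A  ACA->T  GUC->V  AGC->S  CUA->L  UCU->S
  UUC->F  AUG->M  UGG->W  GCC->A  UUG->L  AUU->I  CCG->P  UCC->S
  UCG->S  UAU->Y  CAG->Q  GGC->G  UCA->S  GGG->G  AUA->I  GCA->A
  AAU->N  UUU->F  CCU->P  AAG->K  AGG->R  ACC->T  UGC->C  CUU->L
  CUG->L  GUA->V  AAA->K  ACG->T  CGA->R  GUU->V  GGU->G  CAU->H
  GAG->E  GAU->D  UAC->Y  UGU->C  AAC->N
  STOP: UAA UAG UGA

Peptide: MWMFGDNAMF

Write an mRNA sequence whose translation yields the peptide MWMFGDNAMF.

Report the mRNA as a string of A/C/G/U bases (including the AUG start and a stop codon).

residue 1: M -> AUG (start codon)
residue 2: W -> UGG (only codon)
residue 3: M -> AUG (only codon)
residue 4: F codons sorted = UUC,UUU -> pick first = UUC
residue 5: G codons sorted = GGA,GGC,GGG,GGU -> pick first = GGA
residue 6: D codons sorted = GAC,GAU -> pick first = GAC
residue 7: N codons sorted = AAC,AAU -> pick first = AAC
residue 8: A codons sorted = GCA,GCC,GCG,GCU -> pick first = GCA
residue 9: M -> AUG (only codon)
residue 10: F codons sorted = UUC,UUU -> pick first = UUC
terminator: stop codons sorted = UAA,UAG,UGA -> pick first = UAA

Answer: mRNA: AUGUGGAUGUUCGGAGACAACGCAAUGUUCUAA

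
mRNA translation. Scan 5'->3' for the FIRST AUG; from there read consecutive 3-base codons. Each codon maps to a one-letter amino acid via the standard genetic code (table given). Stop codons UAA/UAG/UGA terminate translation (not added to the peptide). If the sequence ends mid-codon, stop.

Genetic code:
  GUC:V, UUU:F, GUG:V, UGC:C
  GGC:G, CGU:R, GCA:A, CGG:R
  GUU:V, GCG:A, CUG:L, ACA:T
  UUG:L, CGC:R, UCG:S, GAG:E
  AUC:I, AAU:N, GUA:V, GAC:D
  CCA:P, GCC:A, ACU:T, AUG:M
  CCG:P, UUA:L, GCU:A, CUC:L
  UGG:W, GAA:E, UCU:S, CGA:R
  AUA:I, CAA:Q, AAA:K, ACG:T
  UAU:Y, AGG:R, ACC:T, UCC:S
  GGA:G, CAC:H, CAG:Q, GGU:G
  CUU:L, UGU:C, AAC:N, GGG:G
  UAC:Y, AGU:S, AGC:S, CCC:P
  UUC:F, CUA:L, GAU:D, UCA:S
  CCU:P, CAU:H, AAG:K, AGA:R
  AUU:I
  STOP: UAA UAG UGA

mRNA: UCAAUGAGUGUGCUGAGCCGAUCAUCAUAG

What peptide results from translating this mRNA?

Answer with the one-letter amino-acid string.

start AUG at pos 3
pos 3: AUG -> M; peptide=M
pos 6: AGU -> S; peptide=MS
pos 9: GUG -> V; peptide=MSV
pos 12: CUG -> L; peptide=MSVL
pos 15: AGC -> S; peptide=MSVLS
pos 18: CGA -> R; peptide=MSVLSR
pos 21: UCA -> S; peptide=MSVLSRS
pos 24: UCA -> S; peptide=MSVLSRSS
pos 27: UAG -> STOP

Answer: MSVLSRSS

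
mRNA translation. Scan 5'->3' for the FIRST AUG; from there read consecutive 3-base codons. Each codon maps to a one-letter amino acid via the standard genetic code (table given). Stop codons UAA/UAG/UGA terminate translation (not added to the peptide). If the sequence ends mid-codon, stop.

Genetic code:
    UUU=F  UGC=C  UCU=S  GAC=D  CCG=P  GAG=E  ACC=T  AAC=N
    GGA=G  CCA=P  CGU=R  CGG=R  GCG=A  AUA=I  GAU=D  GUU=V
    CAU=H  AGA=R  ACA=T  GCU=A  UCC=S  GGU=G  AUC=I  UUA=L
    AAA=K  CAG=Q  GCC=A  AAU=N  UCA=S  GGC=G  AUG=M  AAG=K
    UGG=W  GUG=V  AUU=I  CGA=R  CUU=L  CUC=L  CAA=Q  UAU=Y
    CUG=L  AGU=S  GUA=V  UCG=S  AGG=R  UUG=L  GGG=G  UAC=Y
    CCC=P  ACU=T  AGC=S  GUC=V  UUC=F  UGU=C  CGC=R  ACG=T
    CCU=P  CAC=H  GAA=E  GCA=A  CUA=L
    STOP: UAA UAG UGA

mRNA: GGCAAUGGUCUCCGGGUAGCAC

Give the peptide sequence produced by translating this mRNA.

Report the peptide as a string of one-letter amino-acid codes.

Answer: MVSG

Derivation:
start AUG at pos 4
pos 4: AUG -> M; peptide=M
pos 7: GUC -> V; peptide=MV
pos 10: UCC -> S; peptide=MVS
pos 13: GGG -> G; peptide=MVSG
pos 16: UAG -> STOP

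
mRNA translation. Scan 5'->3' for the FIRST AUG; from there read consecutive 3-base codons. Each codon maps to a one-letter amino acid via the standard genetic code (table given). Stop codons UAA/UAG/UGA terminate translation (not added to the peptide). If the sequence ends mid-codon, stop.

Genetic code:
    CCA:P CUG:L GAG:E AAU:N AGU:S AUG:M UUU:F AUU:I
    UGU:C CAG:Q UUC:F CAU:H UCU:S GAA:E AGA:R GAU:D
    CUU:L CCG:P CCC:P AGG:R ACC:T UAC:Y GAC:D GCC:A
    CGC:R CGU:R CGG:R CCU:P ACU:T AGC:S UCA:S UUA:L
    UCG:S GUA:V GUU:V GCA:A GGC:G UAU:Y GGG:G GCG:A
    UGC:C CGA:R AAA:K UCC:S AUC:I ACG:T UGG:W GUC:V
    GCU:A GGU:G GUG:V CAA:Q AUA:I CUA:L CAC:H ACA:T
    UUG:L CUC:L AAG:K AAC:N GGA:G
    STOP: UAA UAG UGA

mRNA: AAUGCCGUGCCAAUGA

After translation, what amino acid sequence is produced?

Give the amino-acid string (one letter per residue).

start AUG at pos 1
pos 1: AUG -> M; peptide=M
pos 4: CCG -> P; peptide=MP
pos 7: UGC -> C; peptide=MPC
pos 10: CAA -> Q; peptide=MPCQ
pos 13: UGA -> STOP

Answer: MPCQ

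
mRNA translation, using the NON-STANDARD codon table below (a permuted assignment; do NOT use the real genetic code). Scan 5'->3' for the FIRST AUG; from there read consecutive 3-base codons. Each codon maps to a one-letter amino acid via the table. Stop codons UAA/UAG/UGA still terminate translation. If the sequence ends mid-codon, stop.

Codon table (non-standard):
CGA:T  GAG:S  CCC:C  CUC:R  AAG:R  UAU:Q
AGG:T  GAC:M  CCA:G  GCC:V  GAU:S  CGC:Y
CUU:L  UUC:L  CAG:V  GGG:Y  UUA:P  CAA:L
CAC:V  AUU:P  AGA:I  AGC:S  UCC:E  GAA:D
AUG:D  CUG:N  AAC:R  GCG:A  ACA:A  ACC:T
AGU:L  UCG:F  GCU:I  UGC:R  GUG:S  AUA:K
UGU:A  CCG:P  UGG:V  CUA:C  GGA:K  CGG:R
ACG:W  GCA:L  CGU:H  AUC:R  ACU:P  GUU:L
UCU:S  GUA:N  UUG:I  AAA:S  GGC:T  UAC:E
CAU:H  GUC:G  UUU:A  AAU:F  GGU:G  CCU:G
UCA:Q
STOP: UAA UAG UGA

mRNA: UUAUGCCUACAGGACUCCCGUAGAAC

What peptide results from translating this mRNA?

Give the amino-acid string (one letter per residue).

Answer: DGAKRP

Derivation:
start AUG at pos 2
pos 2: AUG -> D; peptide=D
pos 5: CCU -> G; peptide=DG
pos 8: ACA -> A; peptide=DGA
pos 11: GGA -> K; peptide=DGAK
pos 14: CUC -> R; peptide=DGAKR
pos 17: CCG -> P; peptide=DGAKRP
pos 20: UAG -> STOP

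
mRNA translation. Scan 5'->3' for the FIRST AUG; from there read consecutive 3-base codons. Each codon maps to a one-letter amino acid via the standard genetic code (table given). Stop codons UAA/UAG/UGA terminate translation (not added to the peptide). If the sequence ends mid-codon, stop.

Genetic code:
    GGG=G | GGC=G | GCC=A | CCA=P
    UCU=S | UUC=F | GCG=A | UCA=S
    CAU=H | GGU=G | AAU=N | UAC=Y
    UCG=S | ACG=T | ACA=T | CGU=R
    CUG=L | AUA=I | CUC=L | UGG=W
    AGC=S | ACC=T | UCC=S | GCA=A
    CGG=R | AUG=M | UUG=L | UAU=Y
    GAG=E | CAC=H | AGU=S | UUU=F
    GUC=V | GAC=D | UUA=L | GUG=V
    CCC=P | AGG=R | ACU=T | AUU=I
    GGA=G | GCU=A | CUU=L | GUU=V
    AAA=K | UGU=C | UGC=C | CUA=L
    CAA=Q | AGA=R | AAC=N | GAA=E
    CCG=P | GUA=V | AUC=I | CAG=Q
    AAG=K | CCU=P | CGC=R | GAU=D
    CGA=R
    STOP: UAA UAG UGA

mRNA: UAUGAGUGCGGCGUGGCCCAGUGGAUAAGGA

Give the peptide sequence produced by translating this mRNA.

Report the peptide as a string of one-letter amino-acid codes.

start AUG at pos 1
pos 1: AUG -> M; peptide=M
pos 4: AGU -> S; peptide=MS
pos 7: GCG -> A; peptide=MSA
pos 10: GCG -> A; peptide=MSAA
pos 13: UGG -> W; peptide=MSAAW
pos 16: CCC -> P; peptide=MSAAWP
pos 19: AGU -> S; peptide=MSAAWPS
pos 22: GGA -> G; peptide=MSAAWPSG
pos 25: UAA -> STOP

Answer: MSAAWPSG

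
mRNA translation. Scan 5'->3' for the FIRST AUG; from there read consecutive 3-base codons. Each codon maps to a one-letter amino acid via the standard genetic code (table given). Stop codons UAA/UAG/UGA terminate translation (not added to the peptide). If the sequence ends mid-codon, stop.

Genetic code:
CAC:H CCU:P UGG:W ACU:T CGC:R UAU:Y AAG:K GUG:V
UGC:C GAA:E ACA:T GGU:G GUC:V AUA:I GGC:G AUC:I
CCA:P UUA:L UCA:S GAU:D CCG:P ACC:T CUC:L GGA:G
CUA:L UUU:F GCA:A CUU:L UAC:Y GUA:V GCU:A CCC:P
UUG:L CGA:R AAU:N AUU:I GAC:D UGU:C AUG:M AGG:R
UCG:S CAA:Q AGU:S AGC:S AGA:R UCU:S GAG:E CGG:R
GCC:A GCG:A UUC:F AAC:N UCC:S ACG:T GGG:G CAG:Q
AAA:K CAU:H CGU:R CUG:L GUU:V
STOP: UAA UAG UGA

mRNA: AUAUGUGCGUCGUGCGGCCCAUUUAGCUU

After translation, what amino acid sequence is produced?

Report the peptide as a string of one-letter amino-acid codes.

Answer: MCVVRPI

Derivation:
start AUG at pos 2
pos 2: AUG -> M; peptide=M
pos 5: UGC -> C; peptide=MC
pos 8: GUC -> V; peptide=MCV
pos 11: GUG -> V; peptide=MCVV
pos 14: CGG -> R; peptide=MCVVR
pos 17: CCC -> P; peptide=MCVVRP
pos 20: AUU -> I; peptide=MCVVRPI
pos 23: UAG -> STOP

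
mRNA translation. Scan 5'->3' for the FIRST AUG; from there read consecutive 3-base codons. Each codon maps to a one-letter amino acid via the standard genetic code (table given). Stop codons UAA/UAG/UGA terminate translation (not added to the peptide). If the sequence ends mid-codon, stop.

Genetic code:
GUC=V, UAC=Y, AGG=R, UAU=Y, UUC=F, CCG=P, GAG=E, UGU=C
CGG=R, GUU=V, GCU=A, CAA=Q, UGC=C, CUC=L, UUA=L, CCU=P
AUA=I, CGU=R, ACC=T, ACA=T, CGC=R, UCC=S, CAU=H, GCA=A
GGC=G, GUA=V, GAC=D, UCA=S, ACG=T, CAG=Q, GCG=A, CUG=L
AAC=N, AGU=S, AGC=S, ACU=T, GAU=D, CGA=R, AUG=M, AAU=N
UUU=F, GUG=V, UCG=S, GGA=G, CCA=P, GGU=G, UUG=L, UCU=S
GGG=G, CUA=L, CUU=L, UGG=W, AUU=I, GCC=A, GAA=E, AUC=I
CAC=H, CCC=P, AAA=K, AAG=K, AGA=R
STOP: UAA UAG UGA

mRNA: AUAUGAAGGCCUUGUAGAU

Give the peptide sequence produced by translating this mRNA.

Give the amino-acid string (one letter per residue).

start AUG at pos 2
pos 2: AUG -> M; peptide=M
pos 5: AAG -> K; peptide=MK
pos 8: GCC -> A; peptide=MKA
pos 11: UUG -> L; peptide=MKAL
pos 14: UAG -> STOP

Answer: MKAL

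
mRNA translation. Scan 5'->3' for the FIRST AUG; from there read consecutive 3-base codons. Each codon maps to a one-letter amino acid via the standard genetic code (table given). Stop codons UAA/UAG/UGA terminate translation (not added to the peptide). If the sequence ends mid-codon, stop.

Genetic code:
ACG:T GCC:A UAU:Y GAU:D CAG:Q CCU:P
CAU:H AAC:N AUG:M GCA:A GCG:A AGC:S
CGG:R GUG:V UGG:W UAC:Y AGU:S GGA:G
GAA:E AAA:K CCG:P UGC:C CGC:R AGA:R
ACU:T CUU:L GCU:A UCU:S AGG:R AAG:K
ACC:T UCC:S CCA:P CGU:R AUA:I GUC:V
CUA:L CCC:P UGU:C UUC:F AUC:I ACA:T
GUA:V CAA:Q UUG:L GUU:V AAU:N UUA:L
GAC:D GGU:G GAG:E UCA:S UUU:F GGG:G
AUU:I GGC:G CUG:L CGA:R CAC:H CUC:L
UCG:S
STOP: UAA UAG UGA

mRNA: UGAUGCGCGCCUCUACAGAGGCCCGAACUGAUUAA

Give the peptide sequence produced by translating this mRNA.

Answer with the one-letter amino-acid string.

Answer: MRASTEARTD

Derivation:
start AUG at pos 2
pos 2: AUG -> M; peptide=M
pos 5: CGC -> R; peptide=MR
pos 8: GCC -> A; peptide=MRA
pos 11: UCU -> S; peptide=MRAS
pos 14: ACA -> T; peptide=MRAST
pos 17: GAG -> E; peptide=MRASTE
pos 20: GCC -> A; peptide=MRASTEA
pos 23: CGA -> R; peptide=MRASTEAR
pos 26: ACU -> T; peptide=MRASTEART
pos 29: GAU -> D; peptide=MRASTEARTD
pos 32: UAA -> STOP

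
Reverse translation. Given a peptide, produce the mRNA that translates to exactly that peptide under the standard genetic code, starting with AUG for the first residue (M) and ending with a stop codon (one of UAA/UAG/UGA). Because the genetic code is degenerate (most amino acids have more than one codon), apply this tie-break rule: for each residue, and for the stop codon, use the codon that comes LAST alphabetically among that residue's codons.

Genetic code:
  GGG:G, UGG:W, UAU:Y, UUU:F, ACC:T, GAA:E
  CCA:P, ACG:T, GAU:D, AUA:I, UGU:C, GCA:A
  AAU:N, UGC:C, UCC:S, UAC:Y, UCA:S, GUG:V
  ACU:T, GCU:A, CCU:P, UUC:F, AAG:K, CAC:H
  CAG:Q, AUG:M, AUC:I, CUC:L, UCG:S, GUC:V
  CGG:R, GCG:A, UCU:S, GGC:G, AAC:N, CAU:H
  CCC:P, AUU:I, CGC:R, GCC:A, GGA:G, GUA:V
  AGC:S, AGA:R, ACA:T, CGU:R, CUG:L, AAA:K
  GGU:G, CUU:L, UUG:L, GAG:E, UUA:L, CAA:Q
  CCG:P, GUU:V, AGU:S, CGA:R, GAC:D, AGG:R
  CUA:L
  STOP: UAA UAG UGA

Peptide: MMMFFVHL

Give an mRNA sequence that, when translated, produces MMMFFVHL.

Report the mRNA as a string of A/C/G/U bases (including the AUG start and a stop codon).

residue 1: M -> AUG (start codon)
residue 2: M -> AUG (only codon)
residue 3: M -> AUG (only codon)
residue 4: F codons sorted = UUC,UUU -> pick last = UUU
residue 5: F codons sorted = UUC,UUU -> pick last = UUU
residue 6: V codons sorted = GUA,GUC,GUG,GUU -> pick last = GUU
residue 7: H codons sorted = CAC,CAU -> pick last = CAU
residue 8: L codons sorted = CUA,CUC,CUG,CUU,UUA,UUG -> pick last = UUG
terminator: stop codons sorted = UAA,UAG,UGA -> pick last = UGA

Answer: mRNA: AUGAUGAUGUUUUUUGUUCAUUUGUGA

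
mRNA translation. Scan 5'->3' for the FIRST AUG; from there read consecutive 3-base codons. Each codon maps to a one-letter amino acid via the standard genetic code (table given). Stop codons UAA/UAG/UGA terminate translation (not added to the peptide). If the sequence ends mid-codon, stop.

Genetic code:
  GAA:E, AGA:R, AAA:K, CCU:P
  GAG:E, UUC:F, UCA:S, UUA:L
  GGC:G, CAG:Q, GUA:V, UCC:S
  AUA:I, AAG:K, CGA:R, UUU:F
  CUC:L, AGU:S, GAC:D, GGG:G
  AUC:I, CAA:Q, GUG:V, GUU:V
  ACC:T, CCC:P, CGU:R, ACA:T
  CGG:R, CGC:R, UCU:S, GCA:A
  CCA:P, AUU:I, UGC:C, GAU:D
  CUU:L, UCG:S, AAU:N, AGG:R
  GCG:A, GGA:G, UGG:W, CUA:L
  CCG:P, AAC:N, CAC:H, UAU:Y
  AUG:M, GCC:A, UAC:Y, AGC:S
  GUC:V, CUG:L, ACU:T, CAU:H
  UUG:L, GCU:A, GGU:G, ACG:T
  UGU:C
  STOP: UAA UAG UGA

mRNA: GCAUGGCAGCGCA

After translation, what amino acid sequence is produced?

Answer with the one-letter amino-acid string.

start AUG at pos 2
pos 2: AUG -> M; peptide=M
pos 5: GCA -> A; peptide=MA
pos 8: GCG -> A; peptide=MAA
pos 11: only 2 nt remain (<3), stop (end of mRNA)

Answer: MAA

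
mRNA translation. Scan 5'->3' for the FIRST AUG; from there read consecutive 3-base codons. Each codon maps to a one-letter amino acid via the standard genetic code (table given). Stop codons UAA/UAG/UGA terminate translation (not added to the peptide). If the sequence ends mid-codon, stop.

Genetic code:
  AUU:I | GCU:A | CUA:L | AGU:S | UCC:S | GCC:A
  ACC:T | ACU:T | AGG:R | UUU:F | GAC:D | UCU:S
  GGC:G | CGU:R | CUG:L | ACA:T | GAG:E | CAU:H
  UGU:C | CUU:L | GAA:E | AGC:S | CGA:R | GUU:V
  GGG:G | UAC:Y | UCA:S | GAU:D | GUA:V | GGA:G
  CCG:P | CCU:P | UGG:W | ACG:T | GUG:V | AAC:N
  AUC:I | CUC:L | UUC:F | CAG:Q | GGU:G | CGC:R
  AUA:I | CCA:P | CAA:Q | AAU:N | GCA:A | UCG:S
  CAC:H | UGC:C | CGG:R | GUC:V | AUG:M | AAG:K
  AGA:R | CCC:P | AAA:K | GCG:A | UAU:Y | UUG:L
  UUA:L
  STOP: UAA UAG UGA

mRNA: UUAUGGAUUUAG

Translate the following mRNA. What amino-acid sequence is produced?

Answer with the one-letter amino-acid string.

Answer: MDL

Derivation:
start AUG at pos 2
pos 2: AUG -> M; peptide=M
pos 5: GAU -> D; peptide=MD
pos 8: UUA -> L; peptide=MDL
pos 11: only 1 nt remain (<3), stop (end of mRNA)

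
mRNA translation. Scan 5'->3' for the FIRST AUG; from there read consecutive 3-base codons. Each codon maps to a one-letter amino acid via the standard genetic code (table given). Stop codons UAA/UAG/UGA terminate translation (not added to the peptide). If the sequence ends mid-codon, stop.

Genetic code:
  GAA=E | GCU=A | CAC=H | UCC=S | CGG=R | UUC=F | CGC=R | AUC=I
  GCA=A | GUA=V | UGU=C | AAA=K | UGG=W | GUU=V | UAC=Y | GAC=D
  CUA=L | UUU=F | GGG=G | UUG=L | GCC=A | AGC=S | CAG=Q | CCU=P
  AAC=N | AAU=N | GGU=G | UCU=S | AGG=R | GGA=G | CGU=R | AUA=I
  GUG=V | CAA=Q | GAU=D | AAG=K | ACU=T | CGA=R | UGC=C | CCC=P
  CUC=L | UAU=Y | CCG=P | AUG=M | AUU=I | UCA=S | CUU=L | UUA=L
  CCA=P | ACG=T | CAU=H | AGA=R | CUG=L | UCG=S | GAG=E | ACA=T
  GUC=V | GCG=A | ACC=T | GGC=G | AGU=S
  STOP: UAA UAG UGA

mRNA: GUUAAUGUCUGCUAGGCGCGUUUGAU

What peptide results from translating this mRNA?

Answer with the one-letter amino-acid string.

start AUG at pos 4
pos 4: AUG -> M; peptide=M
pos 7: UCU -> S; peptide=MS
pos 10: GCU -> A; peptide=MSA
pos 13: AGG -> R; peptide=MSAR
pos 16: CGC -> R; peptide=MSARR
pos 19: GUU -> V; peptide=MSARRV
pos 22: UGA -> STOP

Answer: MSARRV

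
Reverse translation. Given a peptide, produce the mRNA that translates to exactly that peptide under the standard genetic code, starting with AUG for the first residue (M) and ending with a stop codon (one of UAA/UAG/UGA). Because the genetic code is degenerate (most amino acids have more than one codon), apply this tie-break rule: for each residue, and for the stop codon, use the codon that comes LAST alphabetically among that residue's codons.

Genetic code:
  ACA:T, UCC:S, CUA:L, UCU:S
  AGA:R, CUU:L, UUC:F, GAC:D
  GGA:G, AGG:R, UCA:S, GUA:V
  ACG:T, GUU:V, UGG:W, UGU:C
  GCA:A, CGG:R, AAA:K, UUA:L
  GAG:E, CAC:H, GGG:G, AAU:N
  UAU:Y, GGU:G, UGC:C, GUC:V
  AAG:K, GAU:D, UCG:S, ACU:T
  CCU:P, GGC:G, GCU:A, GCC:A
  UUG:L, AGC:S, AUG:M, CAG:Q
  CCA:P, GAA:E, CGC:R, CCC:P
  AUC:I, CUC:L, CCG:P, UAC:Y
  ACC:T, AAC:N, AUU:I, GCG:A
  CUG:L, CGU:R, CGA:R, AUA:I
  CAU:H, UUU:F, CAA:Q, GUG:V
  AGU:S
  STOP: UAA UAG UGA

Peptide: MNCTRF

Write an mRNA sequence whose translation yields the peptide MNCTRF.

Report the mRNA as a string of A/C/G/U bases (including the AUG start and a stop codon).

residue 1: M -> AUG (start codon)
residue 2: N codons sorted = AAC,AAU -> pick last = AAU
residue 3: C codons sorted = UGC,UGU -> pick last = UGU
residue 4: T codons sorted = ACA,ACC,ACG,ACU -> pick last = ACU
residue 5: R codons sorted = AGA,AGG,CGA,CGC,CGG,CGU -> pick last = CGU
residue 6: F codons sorted = UUC,UUU -> pick last = UUU
terminator: stop codons sorted = UAA,UAG,UGA -> pick last = UGA

Answer: mRNA: AUGAAUUGUACUCGUUUUUGA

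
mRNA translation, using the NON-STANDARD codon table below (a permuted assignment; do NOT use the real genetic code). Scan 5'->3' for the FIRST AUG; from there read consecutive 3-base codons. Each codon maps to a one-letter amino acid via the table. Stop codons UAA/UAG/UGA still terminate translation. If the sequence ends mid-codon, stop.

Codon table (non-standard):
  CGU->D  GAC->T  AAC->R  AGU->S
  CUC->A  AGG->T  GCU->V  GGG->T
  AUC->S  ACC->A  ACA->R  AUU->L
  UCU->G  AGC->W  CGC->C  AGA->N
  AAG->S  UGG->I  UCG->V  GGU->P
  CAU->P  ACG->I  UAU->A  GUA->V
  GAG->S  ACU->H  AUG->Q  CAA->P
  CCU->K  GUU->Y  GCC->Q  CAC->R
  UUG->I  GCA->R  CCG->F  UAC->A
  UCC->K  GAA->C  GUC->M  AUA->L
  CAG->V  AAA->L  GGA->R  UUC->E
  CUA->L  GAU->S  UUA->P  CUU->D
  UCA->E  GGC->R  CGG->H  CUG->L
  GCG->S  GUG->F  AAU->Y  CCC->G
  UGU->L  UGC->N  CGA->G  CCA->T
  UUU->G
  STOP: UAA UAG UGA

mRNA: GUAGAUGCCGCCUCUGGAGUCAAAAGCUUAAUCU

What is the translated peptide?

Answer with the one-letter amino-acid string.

Answer: QFKLSELV

Derivation:
start AUG at pos 4
pos 4: AUG -> Q; peptide=Q
pos 7: CCG -> F; peptide=QF
pos 10: CCU -> K; peptide=QFK
pos 13: CUG -> L; peptide=QFKL
pos 16: GAG -> S; peptide=QFKLS
pos 19: UCA -> E; peptide=QFKLSE
pos 22: AAA -> L; peptide=QFKLSEL
pos 25: GCU -> V; peptide=QFKLSELV
pos 28: UAA -> STOP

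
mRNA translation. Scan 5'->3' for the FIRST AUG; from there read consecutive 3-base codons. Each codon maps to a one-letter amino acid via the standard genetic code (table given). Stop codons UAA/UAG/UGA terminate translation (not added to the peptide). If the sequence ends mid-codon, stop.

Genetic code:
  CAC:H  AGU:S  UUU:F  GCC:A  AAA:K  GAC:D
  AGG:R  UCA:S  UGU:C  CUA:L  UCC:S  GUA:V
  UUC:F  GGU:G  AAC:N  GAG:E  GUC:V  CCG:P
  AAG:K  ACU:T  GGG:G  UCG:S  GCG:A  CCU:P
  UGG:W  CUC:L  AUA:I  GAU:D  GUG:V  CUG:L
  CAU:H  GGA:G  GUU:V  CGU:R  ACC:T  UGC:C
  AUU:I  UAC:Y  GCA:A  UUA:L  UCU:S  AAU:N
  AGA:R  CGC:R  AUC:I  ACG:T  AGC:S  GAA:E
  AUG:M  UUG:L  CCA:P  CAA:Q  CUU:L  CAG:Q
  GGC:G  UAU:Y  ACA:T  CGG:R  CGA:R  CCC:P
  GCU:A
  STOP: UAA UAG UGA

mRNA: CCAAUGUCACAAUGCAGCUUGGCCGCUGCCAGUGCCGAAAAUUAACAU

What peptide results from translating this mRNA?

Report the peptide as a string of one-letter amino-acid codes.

Answer: MSQCSLAAASAEN

Derivation:
start AUG at pos 3
pos 3: AUG -> M; peptide=M
pos 6: UCA -> S; peptide=MS
pos 9: CAA -> Q; peptide=MSQ
pos 12: UGC -> C; peptide=MSQC
pos 15: AGC -> S; peptide=MSQCS
pos 18: UUG -> L; peptide=MSQCSL
pos 21: GCC -> A; peptide=MSQCSLA
pos 24: GCU -> A; peptide=MSQCSLAA
pos 27: GCC -> A; peptide=MSQCSLAAA
pos 30: AGU -> S; peptide=MSQCSLAAAS
pos 33: GCC -> A; peptide=MSQCSLAAASA
pos 36: GAA -> E; peptide=MSQCSLAAASAE
pos 39: AAU -> N; peptide=MSQCSLAAASAEN
pos 42: UAA -> STOP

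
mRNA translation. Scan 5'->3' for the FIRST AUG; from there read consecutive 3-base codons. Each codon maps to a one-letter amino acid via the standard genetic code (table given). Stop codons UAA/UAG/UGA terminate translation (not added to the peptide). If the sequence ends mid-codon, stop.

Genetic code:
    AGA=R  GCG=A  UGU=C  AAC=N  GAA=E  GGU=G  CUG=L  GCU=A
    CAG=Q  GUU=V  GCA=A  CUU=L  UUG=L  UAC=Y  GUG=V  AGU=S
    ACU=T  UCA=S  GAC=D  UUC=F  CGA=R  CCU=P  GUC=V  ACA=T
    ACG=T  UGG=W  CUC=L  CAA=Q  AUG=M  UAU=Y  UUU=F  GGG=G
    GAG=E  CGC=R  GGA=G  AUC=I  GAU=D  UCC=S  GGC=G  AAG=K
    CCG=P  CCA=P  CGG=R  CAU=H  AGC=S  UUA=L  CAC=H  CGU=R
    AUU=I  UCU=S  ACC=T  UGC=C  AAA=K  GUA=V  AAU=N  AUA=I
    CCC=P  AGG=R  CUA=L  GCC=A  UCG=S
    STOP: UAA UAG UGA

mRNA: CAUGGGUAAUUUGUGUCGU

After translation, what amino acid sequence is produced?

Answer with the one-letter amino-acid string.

start AUG at pos 1
pos 1: AUG -> M; peptide=M
pos 4: GGU -> G; peptide=MG
pos 7: AAU -> N; peptide=MGN
pos 10: UUG -> L; peptide=MGNL
pos 13: UGU -> C; peptide=MGNLC
pos 16: CGU -> R; peptide=MGNLCR
pos 19: only 0 nt remain (<3), stop (end of mRNA)

Answer: MGNLCR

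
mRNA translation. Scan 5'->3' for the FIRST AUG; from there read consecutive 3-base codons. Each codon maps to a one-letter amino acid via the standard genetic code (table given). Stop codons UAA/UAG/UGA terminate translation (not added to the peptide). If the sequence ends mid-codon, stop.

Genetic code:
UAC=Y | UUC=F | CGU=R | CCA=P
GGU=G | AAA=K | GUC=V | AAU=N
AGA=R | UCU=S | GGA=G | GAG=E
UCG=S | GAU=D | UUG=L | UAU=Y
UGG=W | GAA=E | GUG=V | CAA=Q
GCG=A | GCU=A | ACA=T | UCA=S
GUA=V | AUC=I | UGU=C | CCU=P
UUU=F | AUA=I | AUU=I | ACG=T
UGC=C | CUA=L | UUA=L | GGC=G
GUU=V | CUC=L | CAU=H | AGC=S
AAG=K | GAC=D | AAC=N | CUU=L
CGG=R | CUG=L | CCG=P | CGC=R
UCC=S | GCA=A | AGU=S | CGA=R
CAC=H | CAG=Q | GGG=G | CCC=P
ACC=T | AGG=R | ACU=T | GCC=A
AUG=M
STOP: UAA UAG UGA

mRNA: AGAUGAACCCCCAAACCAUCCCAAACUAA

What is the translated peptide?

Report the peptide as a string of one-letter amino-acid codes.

Answer: MNPQTIPN

Derivation:
start AUG at pos 2
pos 2: AUG -> M; peptide=M
pos 5: AAC -> N; peptide=MN
pos 8: CCC -> P; peptide=MNP
pos 11: CAA -> Q; peptide=MNPQ
pos 14: ACC -> T; peptide=MNPQT
pos 17: AUC -> I; peptide=MNPQTI
pos 20: CCA -> P; peptide=MNPQTIP
pos 23: AAC -> N; peptide=MNPQTIPN
pos 26: UAA -> STOP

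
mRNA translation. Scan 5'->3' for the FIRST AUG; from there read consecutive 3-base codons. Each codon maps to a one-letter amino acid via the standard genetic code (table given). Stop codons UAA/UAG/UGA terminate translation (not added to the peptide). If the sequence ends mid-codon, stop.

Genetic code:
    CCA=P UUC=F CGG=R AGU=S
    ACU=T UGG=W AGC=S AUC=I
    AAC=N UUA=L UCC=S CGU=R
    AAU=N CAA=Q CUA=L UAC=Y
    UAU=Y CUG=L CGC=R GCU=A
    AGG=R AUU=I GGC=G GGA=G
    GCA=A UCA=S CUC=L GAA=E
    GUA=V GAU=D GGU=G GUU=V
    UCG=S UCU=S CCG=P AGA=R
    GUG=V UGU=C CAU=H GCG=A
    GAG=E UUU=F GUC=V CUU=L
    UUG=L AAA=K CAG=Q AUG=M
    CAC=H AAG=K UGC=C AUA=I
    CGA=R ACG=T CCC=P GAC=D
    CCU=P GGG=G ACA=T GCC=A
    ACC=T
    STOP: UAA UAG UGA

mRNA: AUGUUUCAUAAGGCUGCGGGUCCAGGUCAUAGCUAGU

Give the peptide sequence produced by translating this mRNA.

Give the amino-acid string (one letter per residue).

Answer: MFHKAAGPGHS

Derivation:
start AUG at pos 0
pos 0: AUG -> M; peptide=M
pos 3: UUU -> F; peptide=MF
pos 6: CAU -> H; peptide=MFH
pos 9: AAG -> K; peptide=MFHK
pos 12: GCU -> A; peptide=MFHKA
pos 15: GCG -> A; peptide=MFHKAA
pos 18: GGU -> G; peptide=MFHKAAG
pos 21: CCA -> P; peptide=MFHKAAGP
pos 24: GGU -> G; peptide=MFHKAAGPG
pos 27: CAU -> H; peptide=MFHKAAGPGH
pos 30: AGC -> S; peptide=MFHKAAGPGHS
pos 33: UAG -> STOP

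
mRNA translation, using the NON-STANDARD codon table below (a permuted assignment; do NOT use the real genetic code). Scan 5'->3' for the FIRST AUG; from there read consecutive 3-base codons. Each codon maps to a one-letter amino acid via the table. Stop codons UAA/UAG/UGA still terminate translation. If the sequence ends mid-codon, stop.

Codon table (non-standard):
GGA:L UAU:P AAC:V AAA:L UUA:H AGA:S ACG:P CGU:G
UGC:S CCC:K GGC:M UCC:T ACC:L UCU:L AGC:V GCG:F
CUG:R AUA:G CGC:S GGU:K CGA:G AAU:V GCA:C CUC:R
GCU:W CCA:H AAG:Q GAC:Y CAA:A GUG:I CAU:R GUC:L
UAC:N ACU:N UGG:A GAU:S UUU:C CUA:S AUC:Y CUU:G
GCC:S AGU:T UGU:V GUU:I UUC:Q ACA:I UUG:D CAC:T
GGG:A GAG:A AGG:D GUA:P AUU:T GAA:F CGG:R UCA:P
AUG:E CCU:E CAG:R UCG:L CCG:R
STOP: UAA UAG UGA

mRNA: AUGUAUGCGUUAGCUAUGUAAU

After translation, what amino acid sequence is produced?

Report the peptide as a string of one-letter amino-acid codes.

start AUG at pos 0
pos 0: AUG -> E; peptide=E
pos 3: UAU -> P; peptide=EP
pos 6: GCG -> F; peptide=EPF
pos 9: UUA -> H; peptide=EPFH
pos 12: GCU -> W; peptide=EPFHW
pos 15: AUG -> E; peptide=EPFHWE
pos 18: UAA -> STOP

Answer: EPFHWE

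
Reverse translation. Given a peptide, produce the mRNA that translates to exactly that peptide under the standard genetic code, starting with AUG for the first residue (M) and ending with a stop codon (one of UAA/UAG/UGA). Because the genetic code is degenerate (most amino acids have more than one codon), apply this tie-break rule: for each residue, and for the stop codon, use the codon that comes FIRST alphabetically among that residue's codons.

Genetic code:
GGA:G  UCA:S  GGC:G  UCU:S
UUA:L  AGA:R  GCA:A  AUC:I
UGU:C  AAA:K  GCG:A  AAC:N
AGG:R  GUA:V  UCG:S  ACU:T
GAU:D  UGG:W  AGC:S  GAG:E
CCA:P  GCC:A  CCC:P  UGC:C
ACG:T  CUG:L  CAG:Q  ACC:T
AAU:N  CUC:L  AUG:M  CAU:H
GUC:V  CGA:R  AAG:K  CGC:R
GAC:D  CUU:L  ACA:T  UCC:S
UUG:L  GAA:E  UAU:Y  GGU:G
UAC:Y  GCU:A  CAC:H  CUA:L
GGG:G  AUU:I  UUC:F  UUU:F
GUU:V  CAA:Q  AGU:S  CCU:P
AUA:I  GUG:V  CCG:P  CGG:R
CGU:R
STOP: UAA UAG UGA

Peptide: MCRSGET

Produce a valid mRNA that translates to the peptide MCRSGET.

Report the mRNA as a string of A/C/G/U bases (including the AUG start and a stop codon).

Answer: mRNA: AUGUGCAGAAGCGGAGAAACAUAA

Derivation:
residue 1: M -> AUG (start codon)
residue 2: C codons sorted = UGC,UGU -> pick first = UGC
residue 3: R codons sorted = AGA,AGG,CGA,CGC,CGG,CGU -> pick first = AGA
residue 4: S codons sorted = AGC,AGU,UCA,UCC,UCG,UCU -> pick first = AGC
residue 5: G codons sorted = GGA,GGC,GGG,GGU -> pick first = GGA
residue 6: E codons sorted = GAA,GAG -> pick first = GAA
residue 7: T codons sorted = ACA,ACC,ACG,ACU -> pick first = ACA
terminator: stop codons sorted = UAA,UAG,UGA -> pick first = UAA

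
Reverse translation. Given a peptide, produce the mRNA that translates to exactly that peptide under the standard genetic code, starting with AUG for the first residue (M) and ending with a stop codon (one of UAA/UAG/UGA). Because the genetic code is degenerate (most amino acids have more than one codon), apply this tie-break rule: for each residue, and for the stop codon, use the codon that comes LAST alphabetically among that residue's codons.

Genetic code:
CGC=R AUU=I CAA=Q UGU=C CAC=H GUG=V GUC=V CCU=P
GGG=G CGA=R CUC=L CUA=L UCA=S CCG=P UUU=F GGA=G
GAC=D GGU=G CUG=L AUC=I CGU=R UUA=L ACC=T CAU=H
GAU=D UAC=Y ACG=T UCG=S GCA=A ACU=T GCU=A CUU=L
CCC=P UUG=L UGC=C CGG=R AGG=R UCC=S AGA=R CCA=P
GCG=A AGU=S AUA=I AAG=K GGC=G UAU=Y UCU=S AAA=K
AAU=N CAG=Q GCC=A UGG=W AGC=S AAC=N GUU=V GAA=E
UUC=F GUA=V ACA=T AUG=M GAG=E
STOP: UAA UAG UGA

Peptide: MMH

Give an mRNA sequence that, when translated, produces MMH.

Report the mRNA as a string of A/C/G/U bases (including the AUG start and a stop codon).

Answer: mRNA: AUGAUGCAUUGA

Derivation:
residue 1: M -> AUG (start codon)
residue 2: M -> AUG (only codon)
residue 3: H codons sorted = CAC,CAU -> pick last = CAU
terminator: stop codons sorted = UAA,UAG,UGA -> pick last = UGA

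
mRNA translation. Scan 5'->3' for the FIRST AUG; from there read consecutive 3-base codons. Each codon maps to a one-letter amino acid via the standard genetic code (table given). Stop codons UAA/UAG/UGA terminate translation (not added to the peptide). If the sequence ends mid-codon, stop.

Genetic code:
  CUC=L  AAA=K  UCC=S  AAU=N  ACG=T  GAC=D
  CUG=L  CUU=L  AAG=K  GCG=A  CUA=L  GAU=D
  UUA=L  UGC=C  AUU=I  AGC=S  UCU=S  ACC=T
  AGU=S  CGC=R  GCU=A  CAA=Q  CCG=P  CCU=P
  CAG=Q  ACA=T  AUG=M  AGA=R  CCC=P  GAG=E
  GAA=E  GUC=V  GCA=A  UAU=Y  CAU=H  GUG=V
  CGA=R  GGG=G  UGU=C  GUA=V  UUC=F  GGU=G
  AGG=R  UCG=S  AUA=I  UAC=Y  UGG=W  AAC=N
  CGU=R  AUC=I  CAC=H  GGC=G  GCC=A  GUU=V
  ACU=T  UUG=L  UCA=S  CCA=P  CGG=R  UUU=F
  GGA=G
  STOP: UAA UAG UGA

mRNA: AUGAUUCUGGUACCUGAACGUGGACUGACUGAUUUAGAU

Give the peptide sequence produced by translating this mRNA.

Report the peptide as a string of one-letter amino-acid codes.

start AUG at pos 0
pos 0: AUG -> M; peptide=M
pos 3: AUU -> I; peptide=MI
pos 6: CUG -> L; peptide=MIL
pos 9: GUA -> V; peptide=MILV
pos 12: CCU -> P; peptide=MILVP
pos 15: GAA -> E; peptide=MILVPE
pos 18: CGU -> R; peptide=MILVPER
pos 21: GGA -> G; peptide=MILVPERG
pos 24: CUG -> L; peptide=MILVPERGL
pos 27: ACU -> T; peptide=MILVPERGLT
pos 30: GAU -> D; peptide=MILVPERGLTD
pos 33: UUA -> L; peptide=MILVPERGLTDL
pos 36: GAU -> D; peptide=MILVPERGLTDLD
pos 39: only 0 nt remain (<3), stop (end of mRNA)

Answer: MILVPERGLTDLD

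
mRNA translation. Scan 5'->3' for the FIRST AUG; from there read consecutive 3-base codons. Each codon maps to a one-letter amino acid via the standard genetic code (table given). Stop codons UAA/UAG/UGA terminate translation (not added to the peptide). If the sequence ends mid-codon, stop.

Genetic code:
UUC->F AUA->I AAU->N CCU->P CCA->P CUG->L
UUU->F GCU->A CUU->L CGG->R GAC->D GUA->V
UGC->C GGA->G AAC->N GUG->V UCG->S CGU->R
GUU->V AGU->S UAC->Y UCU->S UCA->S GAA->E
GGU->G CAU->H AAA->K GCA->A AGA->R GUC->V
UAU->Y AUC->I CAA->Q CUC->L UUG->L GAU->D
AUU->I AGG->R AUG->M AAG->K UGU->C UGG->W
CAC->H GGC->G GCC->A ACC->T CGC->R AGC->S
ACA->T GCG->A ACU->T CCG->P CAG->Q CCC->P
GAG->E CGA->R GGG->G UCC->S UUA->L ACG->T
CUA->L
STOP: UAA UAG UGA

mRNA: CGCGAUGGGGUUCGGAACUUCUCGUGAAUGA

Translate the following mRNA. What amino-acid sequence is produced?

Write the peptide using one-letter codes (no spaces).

Answer: MGFGTSRE

Derivation:
start AUG at pos 4
pos 4: AUG -> M; peptide=M
pos 7: GGG -> G; peptide=MG
pos 10: UUC -> F; peptide=MGF
pos 13: GGA -> G; peptide=MGFG
pos 16: ACU -> T; peptide=MGFGT
pos 19: UCU -> S; peptide=MGFGTS
pos 22: CGU -> R; peptide=MGFGTSR
pos 25: GAA -> E; peptide=MGFGTSRE
pos 28: UGA -> STOP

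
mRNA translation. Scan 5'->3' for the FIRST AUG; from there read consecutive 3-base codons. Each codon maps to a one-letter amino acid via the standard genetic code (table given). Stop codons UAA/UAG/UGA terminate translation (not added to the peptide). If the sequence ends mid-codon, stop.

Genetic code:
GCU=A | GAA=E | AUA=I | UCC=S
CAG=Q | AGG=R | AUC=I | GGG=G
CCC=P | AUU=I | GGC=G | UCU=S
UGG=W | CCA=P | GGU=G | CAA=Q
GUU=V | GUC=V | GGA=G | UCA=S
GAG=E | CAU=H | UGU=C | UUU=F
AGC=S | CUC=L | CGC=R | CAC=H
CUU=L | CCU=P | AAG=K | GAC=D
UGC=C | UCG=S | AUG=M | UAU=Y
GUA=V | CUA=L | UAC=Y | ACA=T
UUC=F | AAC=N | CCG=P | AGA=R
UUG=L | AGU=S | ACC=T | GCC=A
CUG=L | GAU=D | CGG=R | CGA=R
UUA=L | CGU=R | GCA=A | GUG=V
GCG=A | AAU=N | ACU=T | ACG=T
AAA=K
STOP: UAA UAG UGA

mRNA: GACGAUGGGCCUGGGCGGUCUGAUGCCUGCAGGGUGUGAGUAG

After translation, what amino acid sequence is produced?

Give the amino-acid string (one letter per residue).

Answer: MGLGGLMPAGCE

Derivation:
start AUG at pos 4
pos 4: AUG -> M; peptide=M
pos 7: GGC -> G; peptide=MG
pos 10: CUG -> L; peptide=MGL
pos 13: GGC -> G; peptide=MGLG
pos 16: GGU -> G; peptide=MGLGG
pos 19: CUG -> L; peptide=MGLGGL
pos 22: AUG -> M; peptide=MGLGGLM
pos 25: CCU -> P; peptide=MGLGGLMP
pos 28: GCA -> A; peptide=MGLGGLMPA
pos 31: GGG -> G; peptide=MGLGGLMPAG
pos 34: UGU -> C; peptide=MGLGGLMPAGC
pos 37: GAG -> E; peptide=MGLGGLMPAGCE
pos 40: UAG -> STOP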